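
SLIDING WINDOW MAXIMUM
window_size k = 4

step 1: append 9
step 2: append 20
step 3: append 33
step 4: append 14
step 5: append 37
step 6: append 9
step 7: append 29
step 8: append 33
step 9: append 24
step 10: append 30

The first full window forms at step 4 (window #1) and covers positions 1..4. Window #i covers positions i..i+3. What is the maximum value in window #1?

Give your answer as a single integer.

step 1: append 9 -> window=[9] (not full yet)
step 2: append 20 -> window=[9, 20] (not full yet)
step 3: append 33 -> window=[9, 20, 33] (not full yet)
step 4: append 14 -> window=[9, 20, 33, 14] -> max=33
Window #1 max = 33

Answer: 33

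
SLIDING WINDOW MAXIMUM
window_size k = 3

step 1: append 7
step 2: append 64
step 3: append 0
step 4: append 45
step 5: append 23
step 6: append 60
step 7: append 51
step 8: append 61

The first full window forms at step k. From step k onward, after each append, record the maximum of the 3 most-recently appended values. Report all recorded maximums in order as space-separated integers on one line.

Answer: 64 64 45 60 60 61

Derivation:
step 1: append 7 -> window=[7] (not full yet)
step 2: append 64 -> window=[7, 64] (not full yet)
step 3: append 0 -> window=[7, 64, 0] -> max=64
step 4: append 45 -> window=[64, 0, 45] -> max=64
step 5: append 23 -> window=[0, 45, 23] -> max=45
step 6: append 60 -> window=[45, 23, 60] -> max=60
step 7: append 51 -> window=[23, 60, 51] -> max=60
step 8: append 61 -> window=[60, 51, 61] -> max=61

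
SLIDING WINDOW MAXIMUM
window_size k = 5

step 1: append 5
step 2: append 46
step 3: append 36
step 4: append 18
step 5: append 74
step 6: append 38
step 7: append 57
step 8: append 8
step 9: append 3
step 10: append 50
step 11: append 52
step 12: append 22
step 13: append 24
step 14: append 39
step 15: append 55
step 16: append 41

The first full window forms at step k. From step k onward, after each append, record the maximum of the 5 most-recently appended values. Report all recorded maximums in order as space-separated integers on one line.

step 1: append 5 -> window=[5] (not full yet)
step 2: append 46 -> window=[5, 46] (not full yet)
step 3: append 36 -> window=[5, 46, 36] (not full yet)
step 4: append 18 -> window=[5, 46, 36, 18] (not full yet)
step 5: append 74 -> window=[5, 46, 36, 18, 74] -> max=74
step 6: append 38 -> window=[46, 36, 18, 74, 38] -> max=74
step 7: append 57 -> window=[36, 18, 74, 38, 57] -> max=74
step 8: append 8 -> window=[18, 74, 38, 57, 8] -> max=74
step 9: append 3 -> window=[74, 38, 57, 8, 3] -> max=74
step 10: append 50 -> window=[38, 57, 8, 3, 50] -> max=57
step 11: append 52 -> window=[57, 8, 3, 50, 52] -> max=57
step 12: append 22 -> window=[8, 3, 50, 52, 22] -> max=52
step 13: append 24 -> window=[3, 50, 52, 22, 24] -> max=52
step 14: append 39 -> window=[50, 52, 22, 24, 39] -> max=52
step 15: append 55 -> window=[52, 22, 24, 39, 55] -> max=55
step 16: append 41 -> window=[22, 24, 39, 55, 41] -> max=55

Answer: 74 74 74 74 74 57 57 52 52 52 55 55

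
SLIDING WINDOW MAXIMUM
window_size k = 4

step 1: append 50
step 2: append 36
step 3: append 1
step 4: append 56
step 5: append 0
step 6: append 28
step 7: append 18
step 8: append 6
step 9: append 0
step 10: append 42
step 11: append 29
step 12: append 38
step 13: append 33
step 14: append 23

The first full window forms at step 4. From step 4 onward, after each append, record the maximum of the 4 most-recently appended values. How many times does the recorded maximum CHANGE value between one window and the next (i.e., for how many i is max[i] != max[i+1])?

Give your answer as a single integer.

Answer: 3

Derivation:
step 1: append 50 -> window=[50] (not full yet)
step 2: append 36 -> window=[50, 36] (not full yet)
step 3: append 1 -> window=[50, 36, 1] (not full yet)
step 4: append 56 -> window=[50, 36, 1, 56] -> max=56
step 5: append 0 -> window=[36, 1, 56, 0] -> max=56
step 6: append 28 -> window=[1, 56, 0, 28] -> max=56
step 7: append 18 -> window=[56, 0, 28, 18] -> max=56
step 8: append 6 -> window=[0, 28, 18, 6] -> max=28
step 9: append 0 -> window=[28, 18, 6, 0] -> max=28
step 10: append 42 -> window=[18, 6, 0, 42] -> max=42
step 11: append 29 -> window=[6, 0, 42, 29] -> max=42
step 12: append 38 -> window=[0, 42, 29, 38] -> max=42
step 13: append 33 -> window=[42, 29, 38, 33] -> max=42
step 14: append 23 -> window=[29, 38, 33, 23] -> max=38
Recorded maximums: 56 56 56 56 28 28 42 42 42 42 38
Changes between consecutive maximums: 3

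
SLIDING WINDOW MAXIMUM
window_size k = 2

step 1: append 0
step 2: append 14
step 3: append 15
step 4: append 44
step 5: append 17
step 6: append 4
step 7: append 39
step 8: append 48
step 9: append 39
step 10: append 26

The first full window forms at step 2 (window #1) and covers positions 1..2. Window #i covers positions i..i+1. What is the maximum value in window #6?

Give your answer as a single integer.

Answer: 39

Derivation:
step 1: append 0 -> window=[0] (not full yet)
step 2: append 14 -> window=[0, 14] -> max=14
step 3: append 15 -> window=[14, 15] -> max=15
step 4: append 44 -> window=[15, 44] -> max=44
step 5: append 17 -> window=[44, 17] -> max=44
step 6: append 4 -> window=[17, 4] -> max=17
step 7: append 39 -> window=[4, 39] -> max=39
Window #6 max = 39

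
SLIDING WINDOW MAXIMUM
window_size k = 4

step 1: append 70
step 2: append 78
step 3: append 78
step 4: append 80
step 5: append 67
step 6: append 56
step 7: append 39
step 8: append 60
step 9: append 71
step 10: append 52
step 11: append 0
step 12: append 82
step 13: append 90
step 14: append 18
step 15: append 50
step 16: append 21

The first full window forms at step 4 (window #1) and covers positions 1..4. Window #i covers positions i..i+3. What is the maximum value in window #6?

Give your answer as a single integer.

step 1: append 70 -> window=[70] (not full yet)
step 2: append 78 -> window=[70, 78] (not full yet)
step 3: append 78 -> window=[70, 78, 78] (not full yet)
step 4: append 80 -> window=[70, 78, 78, 80] -> max=80
step 5: append 67 -> window=[78, 78, 80, 67] -> max=80
step 6: append 56 -> window=[78, 80, 67, 56] -> max=80
step 7: append 39 -> window=[80, 67, 56, 39] -> max=80
step 8: append 60 -> window=[67, 56, 39, 60] -> max=67
step 9: append 71 -> window=[56, 39, 60, 71] -> max=71
Window #6 max = 71

Answer: 71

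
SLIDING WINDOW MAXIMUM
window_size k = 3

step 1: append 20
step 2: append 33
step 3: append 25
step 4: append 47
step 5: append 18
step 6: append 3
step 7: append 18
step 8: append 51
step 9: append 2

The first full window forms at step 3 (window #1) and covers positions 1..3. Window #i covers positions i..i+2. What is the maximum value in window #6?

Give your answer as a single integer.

Answer: 51

Derivation:
step 1: append 20 -> window=[20] (not full yet)
step 2: append 33 -> window=[20, 33] (not full yet)
step 3: append 25 -> window=[20, 33, 25] -> max=33
step 4: append 47 -> window=[33, 25, 47] -> max=47
step 5: append 18 -> window=[25, 47, 18] -> max=47
step 6: append 3 -> window=[47, 18, 3] -> max=47
step 7: append 18 -> window=[18, 3, 18] -> max=18
step 8: append 51 -> window=[3, 18, 51] -> max=51
Window #6 max = 51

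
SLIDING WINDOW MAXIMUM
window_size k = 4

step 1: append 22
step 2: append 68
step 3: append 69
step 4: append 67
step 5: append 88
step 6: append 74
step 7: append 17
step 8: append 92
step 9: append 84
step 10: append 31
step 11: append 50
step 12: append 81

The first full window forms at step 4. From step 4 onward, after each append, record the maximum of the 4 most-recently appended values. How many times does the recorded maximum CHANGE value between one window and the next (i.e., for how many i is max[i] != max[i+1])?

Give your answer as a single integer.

Answer: 3

Derivation:
step 1: append 22 -> window=[22] (not full yet)
step 2: append 68 -> window=[22, 68] (not full yet)
step 3: append 69 -> window=[22, 68, 69] (not full yet)
step 4: append 67 -> window=[22, 68, 69, 67] -> max=69
step 5: append 88 -> window=[68, 69, 67, 88] -> max=88
step 6: append 74 -> window=[69, 67, 88, 74] -> max=88
step 7: append 17 -> window=[67, 88, 74, 17] -> max=88
step 8: append 92 -> window=[88, 74, 17, 92] -> max=92
step 9: append 84 -> window=[74, 17, 92, 84] -> max=92
step 10: append 31 -> window=[17, 92, 84, 31] -> max=92
step 11: append 50 -> window=[92, 84, 31, 50] -> max=92
step 12: append 81 -> window=[84, 31, 50, 81] -> max=84
Recorded maximums: 69 88 88 88 92 92 92 92 84
Changes between consecutive maximums: 3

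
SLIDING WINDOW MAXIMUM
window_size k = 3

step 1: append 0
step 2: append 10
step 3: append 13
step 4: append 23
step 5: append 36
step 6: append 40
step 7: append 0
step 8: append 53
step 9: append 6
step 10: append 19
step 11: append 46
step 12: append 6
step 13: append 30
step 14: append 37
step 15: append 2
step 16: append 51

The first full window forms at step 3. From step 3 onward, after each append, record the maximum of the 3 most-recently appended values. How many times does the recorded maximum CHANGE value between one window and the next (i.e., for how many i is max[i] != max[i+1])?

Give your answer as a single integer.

step 1: append 0 -> window=[0] (not full yet)
step 2: append 10 -> window=[0, 10] (not full yet)
step 3: append 13 -> window=[0, 10, 13] -> max=13
step 4: append 23 -> window=[10, 13, 23] -> max=23
step 5: append 36 -> window=[13, 23, 36] -> max=36
step 6: append 40 -> window=[23, 36, 40] -> max=40
step 7: append 0 -> window=[36, 40, 0] -> max=40
step 8: append 53 -> window=[40, 0, 53] -> max=53
step 9: append 6 -> window=[0, 53, 6] -> max=53
step 10: append 19 -> window=[53, 6, 19] -> max=53
step 11: append 46 -> window=[6, 19, 46] -> max=46
step 12: append 6 -> window=[19, 46, 6] -> max=46
step 13: append 30 -> window=[46, 6, 30] -> max=46
step 14: append 37 -> window=[6, 30, 37] -> max=37
step 15: append 2 -> window=[30, 37, 2] -> max=37
step 16: append 51 -> window=[37, 2, 51] -> max=51
Recorded maximums: 13 23 36 40 40 53 53 53 46 46 46 37 37 51
Changes between consecutive maximums: 7

Answer: 7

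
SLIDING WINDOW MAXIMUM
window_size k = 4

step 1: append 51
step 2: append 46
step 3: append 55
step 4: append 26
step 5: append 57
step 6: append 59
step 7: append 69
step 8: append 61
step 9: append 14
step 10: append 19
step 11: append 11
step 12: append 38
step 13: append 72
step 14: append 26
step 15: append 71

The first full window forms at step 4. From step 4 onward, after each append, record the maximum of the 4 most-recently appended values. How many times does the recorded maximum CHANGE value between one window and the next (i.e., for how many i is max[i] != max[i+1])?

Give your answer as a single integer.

step 1: append 51 -> window=[51] (not full yet)
step 2: append 46 -> window=[51, 46] (not full yet)
step 3: append 55 -> window=[51, 46, 55] (not full yet)
step 4: append 26 -> window=[51, 46, 55, 26] -> max=55
step 5: append 57 -> window=[46, 55, 26, 57] -> max=57
step 6: append 59 -> window=[55, 26, 57, 59] -> max=59
step 7: append 69 -> window=[26, 57, 59, 69] -> max=69
step 8: append 61 -> window=[57, 59, 69, 61] -> max=69
step 9: append 14 -> window=[59, 69, 61, 14] -> max=69
step 10: append 19 -> window=[69, 61, 14, 19] -> max=69
step 11: append 11 -> window=[61, 14, 19, 11] -> max=61
step 12: append 38 -> window=[14, 19, 11, 38] -> max=38
step 13: append 72 -> window=[19, 11, 38, 72] -> max=72
step 14: append 26 -> window=[11, 38, 72, 26] -> max=72
step 15: append 71 -> window=[38, 72, 26, 71] -> max=72
Recorded maximums: 55 57 59 69 69 69 69 61 38 72 72 72
Changes between consecutive maximums: 6

Answer: 6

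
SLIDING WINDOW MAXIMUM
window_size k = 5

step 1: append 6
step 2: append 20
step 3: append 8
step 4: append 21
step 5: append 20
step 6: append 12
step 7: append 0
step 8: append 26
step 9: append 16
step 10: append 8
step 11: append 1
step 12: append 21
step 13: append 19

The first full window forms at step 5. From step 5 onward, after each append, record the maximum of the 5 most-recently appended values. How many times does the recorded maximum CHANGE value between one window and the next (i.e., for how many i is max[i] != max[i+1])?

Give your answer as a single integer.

step 1: append 6 -> window=[6] (not full yet)
step 2: append 20 -> window=[6, 20] (not full yet)
step 3: append 8 -> window=[6, 20, 8] (not full yet)
step 4: append 21 -> window=[6, 20, 8, 21] (not full yet)
step 5: append 20 -> window=[6, 20, 8, 21, 20] -> max=21
step 6: append 12 -> window=[20, 8, 21, 20, 12] -> max=21
step 7: append 0 -> window=[8, 21, 20, 12, 0] -> max=21
step 8: append 26 -> window=[21, 20, 12, 0, 26] -> max=26
step 9: append 16 -> window=[20, 12, 0, 26, 16] -> max=26
step 10: append 8 -> window=[12, 0, 26, 16, 8] -> max=26
step 11: append 1 -> window=[0, 26, 16, 8, 1] -> max=26
step 12: append 21 -> window=[26, 16, 8, 1, 21] -> max=26
step 13: append 19 -> window=[16, 8, 1, 21, 19] -> max=21
Recorded maximums: 21 21 21 26 26 26 26 26 21
Changes between consecutive maximums: 2

Answer: 2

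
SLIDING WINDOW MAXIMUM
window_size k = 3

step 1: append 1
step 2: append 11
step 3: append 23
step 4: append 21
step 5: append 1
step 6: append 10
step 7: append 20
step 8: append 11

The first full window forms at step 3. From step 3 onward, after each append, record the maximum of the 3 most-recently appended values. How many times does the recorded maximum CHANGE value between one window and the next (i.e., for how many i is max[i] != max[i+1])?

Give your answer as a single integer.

step 1: append 1 -> window=[1] (not full yet)
step 2: append 11 -> window=[1, 11] (not full yet)
step 3: append 23 -> window=[1, 11, 23] -> max=23
step 4: append 21 -> window=[11, 23, 21] -> max=23
step 5: append 1 -> window=[23, 21, 1] -> max=23
step 6: append 10 -> window=[21, 1, 10] -> max=21
step 7: append 20 -> window=[1, 10, 20] -> max=20
step 8: append 11 -> window=[10, 20, 11] -> max=20
Recorded maximums: 23 23 23 21 20 20
Changes between consecutive maximums: 2

Answer: 2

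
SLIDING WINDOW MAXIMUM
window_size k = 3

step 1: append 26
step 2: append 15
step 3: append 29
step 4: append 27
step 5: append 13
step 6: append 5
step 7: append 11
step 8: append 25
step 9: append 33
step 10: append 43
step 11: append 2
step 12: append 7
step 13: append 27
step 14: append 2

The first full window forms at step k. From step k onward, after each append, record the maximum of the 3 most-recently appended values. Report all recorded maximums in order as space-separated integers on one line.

Answer: 29 29 29 27 13 25 33 43 43 43 27 27

Derivation:
step 1: append 26 -> window=[26] (not full yet)
step 2: append 15 -> window=[26, 15] (not full yet)
step 3: append 29 -> window=[26, 15, 29] -> max=29
step 4: append 27 -> window=[15, 29, 27] -> max=29
step 5: append 13 -> window=[29, 27, 13] -> max=29
step 6: append 5 -> window=[27, 13, 5] -> max=27
step 7: append 11 -> window=[13, 5, 11] -> max=13
step 8: append 25 -> window=[5, 11, 25] -> max=25
step 9: append 33 -> window=[11, 25, 33] -> max=33
step 10: append 43 -> window=[25, 33, 43] -> max=43
step 11: append 2 -> window=[33, 43, 2] -> max=43
step 12: append 7 -> window=[43, 2, 7] -> max=43
step 13: append 27 -> window=[2, 7, 27] -> max=27
step 14: append 2 -> window=[7, 27, 2] -> max=27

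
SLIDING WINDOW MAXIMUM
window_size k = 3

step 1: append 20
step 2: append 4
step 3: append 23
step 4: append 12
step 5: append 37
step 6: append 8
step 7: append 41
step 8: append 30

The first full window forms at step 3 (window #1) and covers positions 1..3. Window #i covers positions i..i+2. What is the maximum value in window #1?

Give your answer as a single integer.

Answer: 23

Derivation:
step 1: append 20 -> window=[20] (not full yet)
step 2: append 4 -> window=[20, 4] (not full yet)
step 3: append 23 -> window=[20, 4, 23] -> max=23
Window #1 max = 23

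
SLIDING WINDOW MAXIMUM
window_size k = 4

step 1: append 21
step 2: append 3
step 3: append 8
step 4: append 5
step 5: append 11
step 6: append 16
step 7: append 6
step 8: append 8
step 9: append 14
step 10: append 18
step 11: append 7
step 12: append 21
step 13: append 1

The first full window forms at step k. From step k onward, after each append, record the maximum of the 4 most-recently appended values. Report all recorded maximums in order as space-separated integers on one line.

Answer: 21 11 16 16 16 16 18 18 21 21

Derivation:
step 1: append 21 -> window=[21] (not full yet)
step 2: append 3 -> window=[21, 3] (not full yet)
step 3: append 8 -> window=[21, 3, 8] (not full yet)
step 4: append 5 -> window=[21, 3, 8, 5] -> max=21
step 5: append 11 -> window=[3, 8, 5, 11] -> max=11
step 6: append 16 -> window=[8, 5, 11, 16] -> max=16
step 7: append 6 -> window=[5, 11, 16, 6] -> max=16
step 8: append 8 -> window=[11, 16, 6, 8] -> max=16
step 9: append 14 -> window=[16, 6, 8, 14] -> max=16
step 10: append 18 -> window=[6, 8, 14, 18] -> max=18
step 11: append 7 -> window=[8, 14, 18, 7] -> max=18
step 12: append 21 -> window=[14, 18, 7, 21] -> max=21
step 13: append 1 -> window=[18, 7, 21, 1] -> max=21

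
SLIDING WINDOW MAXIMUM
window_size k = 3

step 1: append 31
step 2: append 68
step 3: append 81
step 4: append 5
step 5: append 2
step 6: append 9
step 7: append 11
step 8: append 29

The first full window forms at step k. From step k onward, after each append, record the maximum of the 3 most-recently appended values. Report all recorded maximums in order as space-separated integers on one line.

Answer: 81 81 81 9 11 29

Derivation:
step 1: append 31 -> window=[31] (not full yet)
step 2: append 68 -> window=[31, 68] (not full yet)
step 3: append 81 -> window=[31, 68, 81] -> max=81
step 4: append 5 -> window=[68, 81, 5] -> max=81
step 5: append 2 -> window=[81, 5, 2] -> max=81
step 6: append 9 -> window=[5, 2, 9] -> max=9
step 7: append 11 -> window=[2, 9, 11] -> max=11
step 8: append 29 -> window=[9, 11, 29] -> max=29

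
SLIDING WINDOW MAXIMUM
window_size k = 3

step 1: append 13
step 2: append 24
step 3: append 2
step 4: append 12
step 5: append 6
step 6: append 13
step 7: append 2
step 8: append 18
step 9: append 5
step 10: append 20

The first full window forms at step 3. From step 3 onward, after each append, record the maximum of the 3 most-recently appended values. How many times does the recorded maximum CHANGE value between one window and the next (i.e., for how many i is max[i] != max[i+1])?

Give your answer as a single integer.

step 1: append 13 -> window=[13] (not full yet)
step 2: append 24 -> window=[13, 24] (not full yet)
step 3: append 2 -> window=[13, 24, 2] -> max=24
step 4: append 12 -> window=[24, 2, 12] -> max=24
step 5: append 6 -> window=[2, 12, 6] -> max=12
step 6: append 13 -> window=[12, 6, 13] -> max=13
step 7: append 2 -> window=[6, 13, 2] -> max=13
step 8: append 18 -> window=[13, 2, 18] -> max=18
step 9: append 5 -> window=[2, 18, 5] -> max=18
step 10: append 20 -> window=[18, 5, 20] -> max=20
Recorded maximums: 24 24 12 13 13 18 18 20
Changes between consecutive maximums: 4

Answer: 4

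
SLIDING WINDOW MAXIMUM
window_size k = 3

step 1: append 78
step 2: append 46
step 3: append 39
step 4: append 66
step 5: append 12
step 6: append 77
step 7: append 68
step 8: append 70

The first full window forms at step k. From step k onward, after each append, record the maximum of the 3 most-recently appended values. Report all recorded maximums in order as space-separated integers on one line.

step 1: append 78 -> window=[78] (not full yet)
step 2: append 46 -> window=[78, 46] (not full yet)
step 3: append 39 -> window=[78, 46, 39] -> max=78
step 4: append 66 -> window=[46, 39, 66] -> max=66
step 5: append 12 -> window=[39, 66, 12] -> max=66
step 6: append 77 -> window=[66, 12, 77] -> max=77
step 7: append 68 -> window=[12, 77, 68] -> max=77
step 8: append 70 -> window=[77, 68, 70] -> max=77

Answer: 78 66 66 77 77 77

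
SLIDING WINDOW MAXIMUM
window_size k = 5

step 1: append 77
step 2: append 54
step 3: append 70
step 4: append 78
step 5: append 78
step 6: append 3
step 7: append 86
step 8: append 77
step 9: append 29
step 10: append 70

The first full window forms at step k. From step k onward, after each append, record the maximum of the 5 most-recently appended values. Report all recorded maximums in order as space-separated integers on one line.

step 1: append 77 -> window=[77] (not full yet)
step 2: append 54 -> window=[77, 54] (not full yet)
step 3: append 70 -> window=[77, 54, 70] (not full yet)
step 4: append 78 -> window=[77, 54, 70, 78] (not full yet)
step 5: append 78 -> window=[77, 54, 70, 78, 78] -> max=78
step 6: append 3 -> window=[54, 70, 78, 78, 3] -> max=78
step 7: append 86 -> window=[70, 78, 78, 3, 86] -> max=86
step 8: append 77 -> window=[78, 78, 3, 86, 77] -> max=86
step 9: append 29 -> window=[78, 3, 86, 77, 29] -> max=86
step 10: append 70 -> window=[3, 86, 77, 29, 70] -> max=86

Answer: 78 78 86 86 86 86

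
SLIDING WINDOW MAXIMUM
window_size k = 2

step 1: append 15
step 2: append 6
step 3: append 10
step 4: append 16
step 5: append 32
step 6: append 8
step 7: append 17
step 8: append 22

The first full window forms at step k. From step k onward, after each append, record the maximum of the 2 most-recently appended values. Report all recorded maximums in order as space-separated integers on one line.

step 1: append 15 -> window=[15] (not full yet)
step 2: append 6 -> window=[15, 6] -> max=15
step 3: append 10 -> window=[6, 10] -> max=10
step 4: append 16 -> window=[10, 16] -> max=16
step 5: append 32 -> window=[16, 32] -> max=32
step 6: append 8 -> window=[32, 8] -> max=32
step 7: append 17 -> window=[8, 17] -> max=17
step 8: append 22 -> window=[17, 22] -> max=22

Answer: 15 10 16 32 32 17 22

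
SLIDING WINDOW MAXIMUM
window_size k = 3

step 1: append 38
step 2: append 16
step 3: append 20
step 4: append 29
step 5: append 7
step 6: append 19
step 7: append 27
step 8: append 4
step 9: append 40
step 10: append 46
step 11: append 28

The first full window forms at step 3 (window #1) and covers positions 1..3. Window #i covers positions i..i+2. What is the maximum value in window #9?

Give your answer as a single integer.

step 1: append 38 -> window=[38] (not full yet)
step 2: append 16 -> window=[38, 16] (not full yet)
step 3: append 20 -> window=[38, 16, 20] -> max=38
step 4: append 29 -> window=[16, 20, 29] -> max=29
step 5: append 7 -> window=[20, 29, 7] -> max=29
step 6: append 19 -> window=[29, 7, 19] -> max=29
step 7: append 27 -> window=[7, 19, 27] -> max=27
step 8: append 4 -> window=[19, 27, 4] -> max=27
step 9: append 40 -> window=[27, 4, 40] -> max=40
step 10: append 46 -> window=[4, 40, 46] -> max=46
step 11: append 28 -> window=[40, 46, 28] -> max=46
Window #9 max = 46

Answer: 46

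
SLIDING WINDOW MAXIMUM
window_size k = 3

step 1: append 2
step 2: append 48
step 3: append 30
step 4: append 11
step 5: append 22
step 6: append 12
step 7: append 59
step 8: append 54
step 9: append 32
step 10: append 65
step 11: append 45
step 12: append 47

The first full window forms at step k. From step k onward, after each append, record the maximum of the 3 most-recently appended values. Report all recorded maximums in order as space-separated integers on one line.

step 1: append 2 -> window=[2] (not full yet)
step 2: append 48 -> window=[2, 48] (not full yet)
step 3: append 30 -> window=[2, 48, 30] -> max=48
step 4: append 11 -> window=[48, 30, 11] -> max=48
step 5: append 22 -> window=[30, 11, 22] -> max=30
step 6: append 12 -> window=[11, 22, 12] -> max=22
step 7: append 59 -> window=[22, 12, 59] -> max=59
step 8: append 54 -> window=[12, 59, 54] -> max=59
step 9: append 32 -> window=[59, 54, 32] -> max=59
step 10: append 65 -> window=[54, 32, 65] -> max=65
step 11: append 45 -> window=[32, 65, 45] -> max=65
step 12: append 47 -> window=[65, 45, 47] -> max=65

Answer: 48 48 30 22 59 59 59 65 65 65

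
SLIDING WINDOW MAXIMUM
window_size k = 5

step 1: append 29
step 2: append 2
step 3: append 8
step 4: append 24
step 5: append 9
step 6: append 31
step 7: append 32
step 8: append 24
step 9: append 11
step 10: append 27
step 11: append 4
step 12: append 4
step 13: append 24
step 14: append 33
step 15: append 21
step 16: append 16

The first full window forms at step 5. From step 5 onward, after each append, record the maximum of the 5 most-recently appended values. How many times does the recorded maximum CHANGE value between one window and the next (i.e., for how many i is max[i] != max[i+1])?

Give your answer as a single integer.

step 1: append 29 -> window=[29] (not full yet)
step 2: append 2 -> window=[29, 2] (not full yet)
step 3: append 8 -> window=[29, 2, 8] (not full yet)
step 4: append 24 -> window=[29, 2, 8, 24] (not full yet)
step 5: append 9 -> window=[29, 2, 8, 24, 9] -> max=29
step 6: append 31 -> window=[2, 8, 24, 9, 31] -> max=31
step 7: append 32 -> window=[8, 24, 9, 31, 32] -> max=32
step 8: append 24 -> window=[24, 9, 31, 32, 24] -> max=32
step 9: append 11 -> window=[9, 31, 32, 24, 11] -> max=32
step 10: append 27 -> window=[31, 32, 24, 11, 27] -> max=32
step 11: append 4 -> window=[32, 24, 11, 27, 4] -> max=32
step 12: append 4 -> window=[24, 11, 27, 4, 4] -> max=27
step 13: append 24 -> window=[11, 27, 4, 4, 24] -> max=27
step 14: append 33 -> window=[27, 4, 4, 24, 33] -> max=33
step 15: append 21 -> window=[4, 4, 24, 33, 21] -> max=33
step 16: append 16 -> window=[4, 24, 33, 21, 16] -> max=33
Recorded maximums: 29 31 32 32 32 32 32 27 27 33 33 33
Changes between consecutive maximums: 4

Answer: 4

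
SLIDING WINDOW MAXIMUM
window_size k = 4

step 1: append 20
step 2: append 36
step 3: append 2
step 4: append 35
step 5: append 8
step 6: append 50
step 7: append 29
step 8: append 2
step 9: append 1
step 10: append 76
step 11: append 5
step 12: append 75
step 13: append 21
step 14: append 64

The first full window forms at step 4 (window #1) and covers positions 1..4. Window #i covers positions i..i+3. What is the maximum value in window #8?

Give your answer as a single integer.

step 1: append 20 -> window=[20] (not full yet)
step 2: append 36 -> window=[20, 36] (not full yet)
step 3: append 2 -> window=[20, 36, 2] (not full yet)
step 4: append 35 -> window=[20, 36, 2, 35] -> max=36
step 5: append 8 -> window=[36, 2, 35, 8] -> max=36
step 6: append 50 -> window=[2, 35, 8, 50] -> max=50
step 7: append 29 -> window=[35, 8, 50, 29] -> max=50
step 8: append 2 -> window=[8, 50, 29, 2] -> max=50
step 9: append 1 -> window=[50, 29, 2, 1] -> max=50
step 10: append 76 -> window=[29, 2, 1, 76] -> max=76
step 11: append 5 -> window=[2, 1, 76, 5] -> max=76
Window #8 max = 76

Answer: 76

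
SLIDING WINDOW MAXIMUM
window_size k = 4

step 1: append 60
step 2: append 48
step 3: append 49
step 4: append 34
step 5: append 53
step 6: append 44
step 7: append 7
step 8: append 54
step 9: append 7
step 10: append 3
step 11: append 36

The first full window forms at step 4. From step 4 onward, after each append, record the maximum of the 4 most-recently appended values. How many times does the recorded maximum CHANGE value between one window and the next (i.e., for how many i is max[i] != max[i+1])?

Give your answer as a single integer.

Answer: 2

Derivation:
step 1: append 60 -> window=[60] (not full yet)
step 2: append 48 -> window=[60, 48] (not full yet)
step 3: append 49 -> window=[60, 48, 49] (not full yet)
step 4: append 34 -> window=[60, 48, 49, 34] -> max=60
step 5: append 53 -> window=[48, 49, 34, 53] -> max=53
step 6: append 44 -> window=[49, 34, 53, 44] -> max=53
step 7: append 7 -> window=[34, 53, 44, 7] -> max=53
step 8: append 54 -> window=[53, 44, 7, 54] -> max=54
step 9: append 7 -> window=[44, 7, 54, 7] -> max=54
step 10: append 3 -> window=[7, 54, 7, 3] -> max=54
step 11: append 36 -> window=[54, 7, 3, 36] -> max=54
Recorded maximums: 60 53 53 53 54 54 54 54
Changes between consecutive maximums: 2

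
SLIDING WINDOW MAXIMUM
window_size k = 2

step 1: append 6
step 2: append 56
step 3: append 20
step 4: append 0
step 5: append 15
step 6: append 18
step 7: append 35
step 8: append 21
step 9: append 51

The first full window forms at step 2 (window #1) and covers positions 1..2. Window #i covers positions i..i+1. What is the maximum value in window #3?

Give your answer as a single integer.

Answer: 20

Derivation:
step 1: append 6 -> window=[6] (not full yet)
step 2: append 56 -> window=[6, 56] -> max=56
step 3: append 20 -> window=[56, 20] -> max=56
step 4: append 0 -> window=[20, 0] -> max=20
Window #3 max = 20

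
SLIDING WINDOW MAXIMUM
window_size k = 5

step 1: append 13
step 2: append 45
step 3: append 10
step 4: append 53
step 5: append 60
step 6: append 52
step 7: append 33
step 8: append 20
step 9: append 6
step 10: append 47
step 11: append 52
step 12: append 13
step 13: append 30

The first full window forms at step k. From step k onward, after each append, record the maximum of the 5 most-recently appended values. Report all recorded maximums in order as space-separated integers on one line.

step 1: append 13 -> window=[13] (not full yet)
step 2: append 45 -> window=[13, 45] (not full yet)
step 3: append 10 -> window=[13, 45, 10] (not full yet)
step 4: append 53 -> window=[13, 45, 10, 53] (not full yet)
step 5: append 60 -> window=[13, 45, 10, 53, 60] -> max=60
step 6: append 52 -> window=[45, 10, 53, 60, 52] -> max=60
step 7: append 33 -> window=[10, 53, 60, 52, 33] -> max=60
step 8: append 20 -> window=[53, 60, 52, 33, 20] -> max=60
step 9: append 6 -> window=[60, 52, 33, 20, 6] -> max=60
step 10: append 47 -> window=[52, 33, 20, 6, 47] -> max=52
step 11: append 52 -> window=[33, 20, 6, 47, 52] -> max=52
step 12: append 13 -> window=[20, 6, 47, 52, 13] -> max=52
step 13: append 30 -> window=[6, 47, 52, 13, 30] -> max=52

Answer: 60 60 60 60 60 52 52 52 52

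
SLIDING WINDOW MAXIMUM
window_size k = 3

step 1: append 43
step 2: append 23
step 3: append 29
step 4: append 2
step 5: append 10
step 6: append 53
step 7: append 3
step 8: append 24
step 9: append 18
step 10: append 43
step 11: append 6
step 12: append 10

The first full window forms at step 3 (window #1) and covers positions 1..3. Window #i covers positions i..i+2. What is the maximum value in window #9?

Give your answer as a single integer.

step 1: append 43 -> window=[43] (not full yet)
step 2: append 23 -> window=[43, 23] (not full yet)
step 3: append 29 -> window=[43, 23, 29] -> max=43
step 4: append 2 -> window=[23, 29, 2] -> max=29
step 5: append 10 -> window=[29, 2, 10] -> max=29
step 6: append 53 -> window=[2, 10, 53] -> max=53
step 7: append 3 -> window=[10, 53, 3] -> max=53
step 8: append 24 -> window=[53, 3, 24] -> max=53
step 9: append 18 -> window=[3, 24, 18] -> max=24
step 10: append 43 -> window=[24, 18, 43] -> max=43
step 11: append 6 -> window=[18, 43, 6] -> max=43
Window #9 max = 43

Answer: 43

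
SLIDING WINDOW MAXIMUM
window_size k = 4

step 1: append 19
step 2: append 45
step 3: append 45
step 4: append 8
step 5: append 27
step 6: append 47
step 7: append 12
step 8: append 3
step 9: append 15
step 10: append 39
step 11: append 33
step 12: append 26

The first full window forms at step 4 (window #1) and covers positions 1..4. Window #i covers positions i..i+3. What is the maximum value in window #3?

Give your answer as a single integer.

step 1: append 19 -> window=[19] (not full yet)
step 2: append 45 -> window=[19, 45] (not full yet)
step 3: append 45 -> window=[19, 45, 45] (not full yet)
step 4: append 8 -> window=[19, 45, 45, 8] -> max=45
step 5: append 27 -> window=[45, 45, 8, 27] -> max=45
step 6: append 47 -> window=[45, 8, 27, 47] -> max=47
Window #3 max = 47

Answer: 47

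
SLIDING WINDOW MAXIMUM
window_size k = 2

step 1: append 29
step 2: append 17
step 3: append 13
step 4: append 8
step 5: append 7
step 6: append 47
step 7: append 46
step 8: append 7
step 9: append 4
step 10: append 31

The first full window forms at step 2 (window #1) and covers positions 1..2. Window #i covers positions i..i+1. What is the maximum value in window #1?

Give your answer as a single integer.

step 1: append 29 -> window=[29] (not full yet)
step 2: append 17 -> window=[29, 17] -> max=29
Window #1 max = 29

Answer: 29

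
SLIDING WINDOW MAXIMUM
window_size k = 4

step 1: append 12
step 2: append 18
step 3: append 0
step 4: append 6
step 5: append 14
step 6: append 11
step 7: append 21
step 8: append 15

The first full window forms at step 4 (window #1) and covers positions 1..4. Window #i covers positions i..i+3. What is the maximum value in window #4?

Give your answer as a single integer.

Answer: 21

Derivation:
step 1: append 12 -> window=[12] (not full yet)
step 2: append 18 -> window=[12, 18] (not full yet)
step 3: append 0 -> window=[12, 18, 0] (not full yet)
step 4: append 6 -> window=[12, 18, 0, 6] -> max=18
step 5: append 14 -> window=[18, 0, 6, 14] -> max=18
step 6: append 11 -> window=[0, 6, 14, 11] -> max=14
step 7: append 21 -> window=[6, 14, 11, 21] -> max=21
Window #4 max = 21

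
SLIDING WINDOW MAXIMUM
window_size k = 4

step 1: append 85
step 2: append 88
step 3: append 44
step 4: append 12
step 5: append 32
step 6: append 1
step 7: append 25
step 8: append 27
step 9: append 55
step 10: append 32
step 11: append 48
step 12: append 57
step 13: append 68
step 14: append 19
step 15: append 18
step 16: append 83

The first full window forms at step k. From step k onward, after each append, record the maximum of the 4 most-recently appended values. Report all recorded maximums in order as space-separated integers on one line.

Answer: 88 88 44 32 32 55 55 55 57 68 68 68 83

Derivation:
step 1: append 85 -> window=[85] (not full yet)
step 2: append 88 -> window=[85, 88] (not full yet)
step 3: append 44 -> window=[85, 88, 44] (not full yet)
step 4: append 12 -> window=[85, 88, 44, 12] -> max=88
step 5: append 32 -> window=[88, 44, 12, 32] -> max=88
step 6: append 1 -> window=[44, 12, 32, 1] -> max=44
step 7: append 25 -> window=[12, 32, 1, 25] -> max=32
step 8: append 27 -> window=[32, 1, 25, 27] -> max=32
step 9: append 55 -> window=[1, 25, 27, 55] -> max=55
step 10: append 32 -> window=[25, 27, 55, 32] -> max=55
step 11: append 48 -> window=[27, 55, 32, 48] -> max=55
step 12: append 57 -> window=[55, 32, 48, 57] -> max=57
step 13: append 68 -> window=[32, 48, 57, 68] -> max=68
step 14: append 19 -> window=[48, 57, 68, 19] -> max=68
step 15: append 18 -> window=[57, 68, 19, 18] -> max=68
step 16: append 83 -> window=[68, 19, 18, 83] -> max=83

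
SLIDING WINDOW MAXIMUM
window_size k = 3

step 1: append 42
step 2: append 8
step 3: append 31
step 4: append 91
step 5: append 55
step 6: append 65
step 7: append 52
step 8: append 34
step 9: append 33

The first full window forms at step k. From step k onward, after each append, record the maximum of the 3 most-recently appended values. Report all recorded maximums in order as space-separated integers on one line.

step 1: append 42 -> window=[42] (not full yet)
step 2: append 8 -> window=[42, 8] (not full yet)
step 3: append 31 -> window=[42, 8, 31] -> max=42
step 4: append 91 -> window=[8, 31, 91] -> max=91
step 5: append 55 -> window=[31, 91, 55] -> max=91
step 6: append 65 -> window=[91, 55, 65] -> max=91
step 7: append 52 -> window=[55, 65, 52] -> max=65
step 8: append 34 -> window=[65, 52, 34] -> max=65
step 9: append 33 -> window=[52, 34, 33] -> max=52

Answer: 42 91 91 91 65 65 52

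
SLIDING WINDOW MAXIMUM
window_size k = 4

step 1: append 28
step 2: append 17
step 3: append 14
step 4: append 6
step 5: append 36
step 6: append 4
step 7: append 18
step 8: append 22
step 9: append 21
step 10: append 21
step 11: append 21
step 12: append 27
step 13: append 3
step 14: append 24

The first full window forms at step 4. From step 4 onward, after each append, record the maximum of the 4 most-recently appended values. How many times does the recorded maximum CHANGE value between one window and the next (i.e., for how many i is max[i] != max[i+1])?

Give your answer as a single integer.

step 1: append 28 -> window=[28] (not full yet)
step 2: append 17 -> window=[28, 17] (not full yet)
step 3: append 14 -> window=[28, 17, 14] (not full yet)
step 4: append 6 -> window=[28, 17, 14, 6] -> max=28
step 5: append 36 -> window=[17, 14, 6, 36] -> max=36
step 6: append 4 -> window=[14, 6, 36, 4] -> max=36
step 7: append 18 -> window=[6, 36, 4, 18] -> max=36
step 8: append 22 -> window=[36, 4, 18, 22] -> max=36
step 9: append 21 -> window=[4, 18, 22, 21] -> max=22
step 10: append 21 -> window=[18, 22, 21, 21] -> max=22
step 11: append 21 -> window=[22, 21, 21, 21] -> max=22
step 12: append 27 -> window=[21, 21, 21, 27] -> max=27
step 13: append 3 -> window=[21, 21, 27, 3] -> max=27
step 14: append 24 -> window=[21, 27, 3, 24] -> max=27
Recorded maximums: 28 36 36 36 36 22 22 22 27 27 27
Changes between consecutive maximums: 3

Answer: 3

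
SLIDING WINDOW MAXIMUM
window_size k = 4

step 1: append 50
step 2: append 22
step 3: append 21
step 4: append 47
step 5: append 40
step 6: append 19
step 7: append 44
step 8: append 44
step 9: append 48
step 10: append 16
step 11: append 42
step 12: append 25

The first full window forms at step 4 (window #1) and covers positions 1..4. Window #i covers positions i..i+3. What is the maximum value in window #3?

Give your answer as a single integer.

step 1: append 50 -> window=[50] (not full yet)
step 2: append 22 -> window=[50, 22] (not full yet)
step 3: append 21 -> window=[50, 22, 21] (not full yet)
step 4: append 47 -> window=[50, 22, 21, 47] -> max=50
step 5: append 40 -> window=[22, 21, 47, 40] -> max=47
step 6: append 19 -> window=[21, 47, 40, 19] -> max=47
Window #3 max = 47

Answer: 47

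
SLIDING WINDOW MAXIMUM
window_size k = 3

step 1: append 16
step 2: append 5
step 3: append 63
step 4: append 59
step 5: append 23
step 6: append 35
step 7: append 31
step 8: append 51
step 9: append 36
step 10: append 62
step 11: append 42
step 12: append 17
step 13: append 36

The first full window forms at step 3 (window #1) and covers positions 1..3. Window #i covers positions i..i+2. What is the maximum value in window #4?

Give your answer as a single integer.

step 1: append 16 -> window=[16] (not full yet)
step 2: append 5 -> window=[16, 5] (not full yet)
step 3: append 63 -> window=[16, 5, 63] -> max=63
step 4: append 59 -> window=[5, 63, 59] -> max=63
step 5: append 23 -> window=[63, 59, 23] -> max=63
step 6: append 35 -> window=[59, 23, 35] -> max=59
Window #4 max = 59

Answer: 59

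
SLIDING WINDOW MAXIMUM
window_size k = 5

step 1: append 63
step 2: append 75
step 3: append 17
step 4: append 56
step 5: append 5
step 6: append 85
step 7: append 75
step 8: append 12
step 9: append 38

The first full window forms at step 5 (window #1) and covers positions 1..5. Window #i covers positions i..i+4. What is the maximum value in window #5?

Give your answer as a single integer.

step 1: append 63 -> window=[63] (not full yet)
step 2: append 75 -> window=[63, 75] (not full yet)
step 3: append 17 -> window=[63, 75, 17] (not full yet)
step 4: append 56 -> window=[63, 75, 17, 56] (not full yet)
step 5: append 5 -> window=[63, 75, 17, 56, 5] -> max=75
step 6: append 85 -> window=[75, 17, 56, 5, 85] -> max=85
step 7: append 75 -> window=[17, 56, 5, 85, 75] -> max=85
step 8: append 12 -> window=[56, 5, 85, 75, 12] -> max=85
step 9: append 38 -> window=[5, 85, 75, 12, 38] -> max=85
Window #5 max = 85

Answer: 85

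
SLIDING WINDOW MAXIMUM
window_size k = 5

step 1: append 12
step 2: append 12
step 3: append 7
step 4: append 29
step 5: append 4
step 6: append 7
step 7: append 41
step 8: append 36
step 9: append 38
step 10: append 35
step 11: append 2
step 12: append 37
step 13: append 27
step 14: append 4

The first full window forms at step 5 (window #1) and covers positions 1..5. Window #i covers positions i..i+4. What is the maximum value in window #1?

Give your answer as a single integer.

Answer: 29

Derivation:
step 1: append 12 -> window=[12] (not full yet)
step 2: append 12 -> window=[12, 12] (not full yet)
step 3: append 7 -> window=[12, 12, 7] (not full yet)
step 4: append 29 -> window=[12, 12, 7, 29] (not full yet)
step 5: append 4 -> window=[12, 12, 7, 29, 4] -> max=29
Window #1 max = 29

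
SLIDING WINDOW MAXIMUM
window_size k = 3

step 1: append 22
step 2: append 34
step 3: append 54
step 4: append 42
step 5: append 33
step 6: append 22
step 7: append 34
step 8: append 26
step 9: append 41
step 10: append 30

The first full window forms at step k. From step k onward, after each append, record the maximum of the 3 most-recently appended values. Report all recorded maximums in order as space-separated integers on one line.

Answer: 54 54 54 42 34 34 41 41

Derivation:
step 1: append 22 -> window=[22] (not full yet)
step 2: append 34 -> window=[22, 34] (not full yet)
step 3: append 54 -> window=[22, 34, 54] -> max=54
step 4: append 42 -> window=[34, 54, 42] -> max=54
step 5: append 33 -> window=[54, 42, 33] -> max=54
step 6: append 22 -> window=[42, 33, 22] -> max=42
step 7: append 34 -> window=[33, 22, 34] -> max=34
step 8: append 26 -> window=[22, 34, 26] -> max=34
step 9: append 41 -> window=[34, 26, 41] -> max=41
step 10: append 30 -> window=[26, 41, 30] -> max=41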